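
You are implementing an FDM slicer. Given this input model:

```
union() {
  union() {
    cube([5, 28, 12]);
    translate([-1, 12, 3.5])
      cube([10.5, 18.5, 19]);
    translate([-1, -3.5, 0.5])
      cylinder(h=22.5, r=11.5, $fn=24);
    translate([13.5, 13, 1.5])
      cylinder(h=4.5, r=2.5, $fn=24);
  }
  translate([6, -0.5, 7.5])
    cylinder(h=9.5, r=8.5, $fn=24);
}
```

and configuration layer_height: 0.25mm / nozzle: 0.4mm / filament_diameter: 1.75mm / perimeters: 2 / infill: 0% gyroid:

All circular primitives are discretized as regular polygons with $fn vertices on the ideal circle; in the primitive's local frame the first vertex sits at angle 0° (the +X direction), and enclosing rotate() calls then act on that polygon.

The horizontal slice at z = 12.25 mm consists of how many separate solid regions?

2

At z = 12.25 mm: the cube does not reach this height (z outside [0, 12]); the cube at (-1, 12) is present — its section is the full 10.5×18.5 rectangle; the cylinder at (-1, -3.5): section is a regular 24-gon, circumradius r=11.5; the cylinder at (13.5, 13) is absent (z outside [1.5, 6]); Taking the union: the 2 present regions are separate (no shared area or edge), so areas and boundary lengths simply add and each stays a separate island — 2 connected regions; the cylinder at (6, -0.5): section is a regular 24-gon, circumradius r=8.5; Taking the union: the regions partially overlap (shared area 157.28 mm²), so overlapping operands fuse into one piece — 2 connected regions. The result has 2 disconnected regions.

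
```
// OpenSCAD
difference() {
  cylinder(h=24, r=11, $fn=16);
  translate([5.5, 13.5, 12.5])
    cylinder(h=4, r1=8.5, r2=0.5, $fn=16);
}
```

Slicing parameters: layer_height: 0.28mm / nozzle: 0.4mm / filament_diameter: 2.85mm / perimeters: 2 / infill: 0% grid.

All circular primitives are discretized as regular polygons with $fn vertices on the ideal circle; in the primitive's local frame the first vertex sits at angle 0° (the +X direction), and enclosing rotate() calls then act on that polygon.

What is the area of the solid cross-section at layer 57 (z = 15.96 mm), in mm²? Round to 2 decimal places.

At z = 15.96 mm: the r=11 cylinder gives a regular 16-gon of circumradius 11 (constant along its height) (area = (16/2)·11.000²·sin(360°/16) = 370.44 mm²); the cone at (5.5, 13.5) contributes a regular 16-gon of circumradius 1.580 (interpolated between r1=8.5 and r2=0.5 at t=0.865) (area = (16/2)·1.580²·sin(360°/16) = 7.64 mm²); Subtracting the remaining from the first: starting from the r=11 cylinder (370.44 mm²), the cone at (5.5, 13.5) misses the remaining region (no effect) — area = 370.44 mm². Overall, the cross-section is a single solid region. Net area = 370.44 mm².

370.44 mm²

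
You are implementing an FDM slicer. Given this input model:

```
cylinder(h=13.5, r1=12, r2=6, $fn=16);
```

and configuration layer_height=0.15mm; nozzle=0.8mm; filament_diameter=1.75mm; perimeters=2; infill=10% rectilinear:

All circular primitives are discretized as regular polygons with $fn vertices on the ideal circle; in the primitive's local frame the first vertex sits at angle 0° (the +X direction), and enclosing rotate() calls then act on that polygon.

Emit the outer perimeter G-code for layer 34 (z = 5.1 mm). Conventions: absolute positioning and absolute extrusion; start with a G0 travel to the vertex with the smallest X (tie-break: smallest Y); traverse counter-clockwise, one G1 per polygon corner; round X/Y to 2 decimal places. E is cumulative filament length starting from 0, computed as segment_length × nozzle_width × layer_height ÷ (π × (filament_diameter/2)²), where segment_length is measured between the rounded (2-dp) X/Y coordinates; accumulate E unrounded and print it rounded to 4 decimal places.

G0 X-9.73 Y0.00 Z5.10
G1 X-8.99 Y-3.72 E0.1892
G1 X-6.88 Y-6.88 E0.3788
G1 X-3.72 Y-8.99 E0.5684
G1 X0.00 Y-9.73 E0.7576
G1 X3.72 Y-8.99 E0.9468
G1 X6.88 Y-6.88 E1.1364
G1 X8.99 Y-3.72 E1.3260
G1 X9.73 Y0.00 E1.5152
G1 X8.99 Y3.72 E1.7044
G1 X6.88 Y6.88 E1.8940
G1 X3.72 Y8.99 E2.0835
G1 X0.00 Y9.73 E2.2728
G1 X-3.72 Y8.99 E2.4620
G1 X-6.88 Y6.88 E2.6516
G1 X-8.99 Y3.72 E2.8411
G1 X-9.73 Y0.00 E3.0304

At z = 5.1 mm: the cone (r1=12→r2=6) has section circumradius 9.733 here — a regular 16-gon. The outline is a single polygon with 16 vertices. Extrusion per mm of travel: 0.8 × 0.15 / (π × 0.875²) = 0.049890. Accumulating E over each segment gives final E = 3.0304.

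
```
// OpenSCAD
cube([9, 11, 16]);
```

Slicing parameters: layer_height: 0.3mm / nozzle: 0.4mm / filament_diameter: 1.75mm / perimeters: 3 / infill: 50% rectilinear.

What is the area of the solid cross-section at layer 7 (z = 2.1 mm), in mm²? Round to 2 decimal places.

99.00 mm²

At z = 2.1 mm: the 9×11 cube contributes its full rectangle (area 99.00 mm²). Overall, the cross-section is a single solid region. Net area = 99.00 mm².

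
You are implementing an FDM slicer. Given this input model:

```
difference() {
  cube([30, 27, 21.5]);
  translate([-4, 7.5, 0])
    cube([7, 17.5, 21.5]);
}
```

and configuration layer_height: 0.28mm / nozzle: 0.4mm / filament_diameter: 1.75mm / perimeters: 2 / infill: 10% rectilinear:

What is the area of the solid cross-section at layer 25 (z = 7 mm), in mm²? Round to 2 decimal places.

757.50 mm²

At z = 7 mm: the 30×27 cube contributes its full rectangle (area 810.00 mm²); the cube at (-4, 7.5) (footprint 7×17.5) is included at this height (area 122.50 mm²); After the difference (first − rest): starting from the 30×27 cube (810.00 mm²), the 7×17.5 cube at (-4, 7.5) partially overlaps it — only the 52.50 mm² overlap (of its 122.50 mm²) is removed, clipping the outline — area = 757.50 mm². Overall, the cross-section is a single solid region. Net area = 757.50 mm².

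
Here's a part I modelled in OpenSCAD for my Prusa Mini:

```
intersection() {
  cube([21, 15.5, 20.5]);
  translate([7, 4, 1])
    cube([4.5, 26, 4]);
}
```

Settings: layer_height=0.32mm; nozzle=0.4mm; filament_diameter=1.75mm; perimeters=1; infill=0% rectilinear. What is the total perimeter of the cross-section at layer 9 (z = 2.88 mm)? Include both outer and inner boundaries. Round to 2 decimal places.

At z = 2.88 mm: the cube (footprint 21×15.5) is included at this height (perimeter 73.00 mm); the 4.5×26 cube at (7, 4) contributes its full rectangle (perimeter 61.00 mm); After intersecting: the 4.5×26 cube at (7, 4) partially overlaps the 21×15.5 cube; clipping to the common part keeps 51.75 mm² — boundary = 32.00 mm. Overall, the cross-section is a single solid region. Total boundary length (outer) = 32.00 mm.

32.00 mm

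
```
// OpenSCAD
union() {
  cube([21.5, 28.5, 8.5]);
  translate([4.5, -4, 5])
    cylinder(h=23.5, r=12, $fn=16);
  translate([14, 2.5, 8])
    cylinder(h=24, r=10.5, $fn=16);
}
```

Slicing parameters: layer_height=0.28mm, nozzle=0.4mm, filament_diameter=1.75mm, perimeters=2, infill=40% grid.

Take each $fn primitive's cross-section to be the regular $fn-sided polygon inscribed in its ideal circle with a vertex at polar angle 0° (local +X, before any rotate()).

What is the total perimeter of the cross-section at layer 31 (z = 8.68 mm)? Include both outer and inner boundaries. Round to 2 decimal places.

94.82 mm

At z = 8.68 mm: the cube is not intersected at this z (z outside [0, 8.5]); the cylinder at (4.5, -4): section is a regular 16-gon, circumradius r=12 (perimeter = 2·16·12.000·sin(180°/16) = 74.91 mm); the r=10.5 cylinder at (14, 2.5) contributes a regular 16-gon of circumradius 10.5 (perimeter = 2·16·10.500·sin(180°/16) = 65.55 mm); Taking the union: the regions partially overlap (shared area 142.98 mm²), so the edge portions inside another operand are dropped and the merged outline is re-measured after clipping — boundary = 94.82 mm. Overall, the cross-section is a single solid region. Total boundary length (outer) = 94.82 mm.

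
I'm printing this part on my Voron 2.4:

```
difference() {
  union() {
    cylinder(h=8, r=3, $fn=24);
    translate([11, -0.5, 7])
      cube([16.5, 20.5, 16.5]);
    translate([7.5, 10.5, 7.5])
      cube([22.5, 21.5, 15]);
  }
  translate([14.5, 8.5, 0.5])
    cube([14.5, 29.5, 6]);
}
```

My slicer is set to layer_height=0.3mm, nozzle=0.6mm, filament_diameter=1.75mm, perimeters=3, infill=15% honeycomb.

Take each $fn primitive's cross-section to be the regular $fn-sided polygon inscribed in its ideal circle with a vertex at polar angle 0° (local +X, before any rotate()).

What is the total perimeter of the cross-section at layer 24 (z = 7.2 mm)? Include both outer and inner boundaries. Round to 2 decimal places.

At z = 7.2 mm: the cylinder: section is a regular 24-gon, circumradius r=3 (perimeter = 2·24·3.000·sin(180°/24) = 18.80 mm); the cube at (11, -0.5) (footprint 16.5×20.5) is included at this height (perimeter 74.00 mm); the cube at (7.5, 10.5) is not intersected at this z (z outside [7.5, 22.5]); Taking the union: the 2 present regions are separate (no shared area or edge), so areas and boundary lengths simply add and each stays a separate island — boundary = 92.80 mm; the cube at (14.5, 8.5) does not reach this height (z outside [0.5, 6.5]); Taking the first minus the rest: none of the subtracted shapes is present at this height, so the result so far is unchanged — boundary = 92.80 mm. Overall, the cross-section has 2 separate islands. Total boundary length (outer) = 92.80 mm.

92.80 mm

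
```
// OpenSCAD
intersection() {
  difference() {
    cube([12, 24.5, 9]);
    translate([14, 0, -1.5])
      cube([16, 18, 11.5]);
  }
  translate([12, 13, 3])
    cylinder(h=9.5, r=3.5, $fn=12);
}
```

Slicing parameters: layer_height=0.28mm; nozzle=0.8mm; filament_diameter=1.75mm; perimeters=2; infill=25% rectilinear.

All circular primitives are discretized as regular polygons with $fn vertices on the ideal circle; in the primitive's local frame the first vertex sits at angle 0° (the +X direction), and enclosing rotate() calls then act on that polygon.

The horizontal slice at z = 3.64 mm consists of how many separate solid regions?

At z = 3.64 mm: the 12×24.5 cube contributes its full rectangle; the cube at (14, 0) is present — its section is the full 16×18 rectangle; After the difference (first − rest): starting from the 12×24.5 cube, the 16×18 cube at (14, 0) misses the remaining region (no effect) — 1 connected region; the r=3.5 cylinder at (12, 13) gives a regular 12-gon of circumradius 3.5 (constant along its height); Keeping only the common overlap: the r=3.5 cylinder at (12, 13) partially overlaps the result so far; clipping to the common part keeps 18.38 mm² — 1 connected region. The result has 1 disconnected region.

1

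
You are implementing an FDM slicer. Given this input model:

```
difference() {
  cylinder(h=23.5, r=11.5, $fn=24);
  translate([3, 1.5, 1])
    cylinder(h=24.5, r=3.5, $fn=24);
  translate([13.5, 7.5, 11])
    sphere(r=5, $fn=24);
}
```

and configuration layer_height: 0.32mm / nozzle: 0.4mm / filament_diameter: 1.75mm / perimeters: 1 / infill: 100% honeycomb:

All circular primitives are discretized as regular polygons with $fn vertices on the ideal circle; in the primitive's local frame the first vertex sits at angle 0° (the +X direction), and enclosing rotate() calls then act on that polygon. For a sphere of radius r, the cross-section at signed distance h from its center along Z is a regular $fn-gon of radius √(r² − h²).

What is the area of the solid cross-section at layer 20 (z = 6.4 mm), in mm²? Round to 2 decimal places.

372.70 mm²

At z = 6.4 mm: the r=11.5 cylinder gives a regular 24-gon of circumradius 11.5 (constant along its height) (area = (24/2)·11.500²·sin(360°/24) = 410.75 mm²); the cylinder at (3, 1.5): section is a regular 24-gon, circumradius r=3.5 (area = (24/2)·3.500²·sin(360°/24) = 38.05 mm²); the sphere at (13.5, 7.5): section is a regular 24-gon, circumradius = √(r²−h²) = √(5²−4.6²) = 1.960 (area = (24/2)·1.960²·sin(360°/24) = 11.93 mm²); Subtracting the remaining from the first: starting from the r=11.5 cylinder (410.75 mm²), the r=3.5 cylinder at (3, 1.5) lies wholly inside it (removes its full 38.05 mm² and its 21.93 mm outline becomes a hole wall); the r=5 sphere at (13.5, 7.5) misses the remaining region (no effect) — area = 372.70 mm². Overall, the cross-section is one region with 1 hole. Net area = 372.70 mm².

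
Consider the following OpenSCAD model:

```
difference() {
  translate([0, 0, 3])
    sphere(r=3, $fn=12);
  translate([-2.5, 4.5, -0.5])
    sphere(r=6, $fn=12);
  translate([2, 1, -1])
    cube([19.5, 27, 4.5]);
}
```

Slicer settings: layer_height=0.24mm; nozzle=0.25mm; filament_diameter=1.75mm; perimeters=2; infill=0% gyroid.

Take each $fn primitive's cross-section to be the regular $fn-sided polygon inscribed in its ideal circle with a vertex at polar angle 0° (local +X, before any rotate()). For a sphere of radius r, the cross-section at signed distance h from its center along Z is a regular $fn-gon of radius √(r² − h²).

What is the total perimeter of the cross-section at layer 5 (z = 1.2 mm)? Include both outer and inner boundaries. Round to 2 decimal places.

12.43 mm

At z = 1.2 mm: the r=3 sphere slices to a regular 12-gon of circumradius 2.400 (√(r²−h²) with h=1.8 from center) (perimeter = 2·12·2.400·sin(180°/12) = 14.91 mm); the r=6 sphere at (-2.5, 4.5) contributes a regular 12-gon of circumradius √(6²−1.7²) = 5.754 (perimeter = 2·12·5.754·sin(180°/12) = 35.74 mm); the 19.5×27 cube at (2, 1) contributes its full rectangle (perimeter 93.00 mm); After the difference (first − rest): starting from the r=3 sphere, the r=6 sphere at (-2.5, 4.5) partially overlaps it — only the 10.01 mm² overlap (of its 99.33 mm²) is removed, clipping the outline; the 19.5×27 cube at (2, 1) partially overlaps it — only the 0.02 mm² overlap (of its 526.50 mm²) is removed, clipping the outline — boundary = 12.43 mm. Overall, the cross-section is a single solid region. Total boundary length (outer) = 12.43 mm.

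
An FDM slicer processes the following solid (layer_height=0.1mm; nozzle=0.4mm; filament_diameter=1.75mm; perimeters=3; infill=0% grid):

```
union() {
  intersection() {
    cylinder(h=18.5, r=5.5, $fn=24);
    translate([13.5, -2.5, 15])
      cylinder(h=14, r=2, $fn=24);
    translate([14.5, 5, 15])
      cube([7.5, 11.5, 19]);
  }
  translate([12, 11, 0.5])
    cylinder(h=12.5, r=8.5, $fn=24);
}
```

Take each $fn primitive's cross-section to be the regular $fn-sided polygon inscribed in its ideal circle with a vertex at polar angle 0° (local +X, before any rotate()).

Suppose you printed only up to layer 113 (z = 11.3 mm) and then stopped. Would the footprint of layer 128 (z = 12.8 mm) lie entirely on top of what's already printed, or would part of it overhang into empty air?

entirely on top

Compare the two slices. At z = 11.3: the r=5.5 cylinder gives a regular 24-gon of circumradius 5.5 (constant along its height) (area = (24/2)·5.500²·sin(360°/24) = 93.95 mm²); the cylinder at (13.5, -2.5) is absent (z outside [15, 29]); the cube at (14.5, 5) is absent (z outside [15, 34]); Keeping only the common overlap: at least one operand is absent at this height, so nothing remains; the cylinder at (12, 11): section is a regular 24-gon, circumradius r=8.5 (area = (24/2)·8.500²·sin(360°/24) = 224.40 mm²); Merging all regions: only the r=8.5 cylinder at (12, 11) is present, so the union is just that shape — area = 224.40 mm². At z = 12.8: the r=5.5 cylinder contributes a regular 24-gon of circumradius 5.5 (area = (24/2)·5.500²·sin(360°/24) = 93.95 mm²); the cylinder at (13.5, -2.5) does not reach this height (z outside [15, 29]); the cube at (14.5, 5) is absent (z outside [15, 34]); Keeping only the common overlap: at least one operand is absent at this height, so nothing remains; the cylinder at (12, 11): section is a regular 24-gon, circumradius r=8.5 (area = (24/2)·8.500²·sin(360°/24) = 224.40 mm²); Merging all regions: only the r=8.5 cylinder at (12, 11) is present, so the union is just that shape — area = 224.40 mm². Checking containment: the cross-section at z = 12.8 is a subset of the cross-section at z = 11.3.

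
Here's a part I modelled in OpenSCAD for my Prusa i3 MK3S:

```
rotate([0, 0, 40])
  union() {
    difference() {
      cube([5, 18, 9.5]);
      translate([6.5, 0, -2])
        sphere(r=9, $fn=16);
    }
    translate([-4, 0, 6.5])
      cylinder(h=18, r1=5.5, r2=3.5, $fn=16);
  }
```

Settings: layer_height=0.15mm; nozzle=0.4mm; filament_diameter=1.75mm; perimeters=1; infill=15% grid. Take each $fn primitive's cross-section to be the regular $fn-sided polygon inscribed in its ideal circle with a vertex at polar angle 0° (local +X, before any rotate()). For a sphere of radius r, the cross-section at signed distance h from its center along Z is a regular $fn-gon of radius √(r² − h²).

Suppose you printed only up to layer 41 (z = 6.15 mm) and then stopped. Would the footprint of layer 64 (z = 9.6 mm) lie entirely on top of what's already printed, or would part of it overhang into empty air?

part overhangs

Compare the two slices. At z = 6.15: the 5×18 cube contributes its full rectangle (area 90.00 mm²); the r=9 sphere at (6.5, 0) contributes a regular 16-gon of circumradius √(9²−8.15²) = 3.818 (area = (16/2)·3.818²·sin(360°/16) = 44.63 mm²); Subtracting the remaining from the first: starting from the 5×18 cube (90.00 mm²), the r=9 sphere at (6.5, 0) partially overlaps it — only the 5.65 mm² overlap (of its 44.63 mm²) is removed, clipping the outline — area = 84.35 mm²; the cone at (-4, 0) is not intersected at this z (z outside [6.5, 24.5]); Combining (union): only the result so far is present, so the union is just that shape — area = 84.35 mm²; (whole slice rotated 40° about Z — lengths, areas and connectivity unchanged). At z = 9.6: the cube does not reach this height (z outside [0, 9.5]); the sphere at (6.5, 0) does not reach this height (|z−center|=11.600 > r=9); After the difference (first − rest): the first operand is absent here, so nothing remains; the cone at (-4, 0): at t=0.172 of its height the radius interpolates to r₁+(r₂−r₁)t = 5.156, giving a regular 16-gon of that circumradius (area = (16/2)·5.156²·sin(360°/16) = 81.37 mm²); Combining (union): only the cone at (-4, 0) is present, so the union is just that shape — area = 81.37 mm²; (whole slice rotated 40° about Z — lengths, areas and connectivity unchanged). Checking containment: at z = 9.6 the cross-section extends beyond the z = 6.15 cross-section by about 79.04 mm².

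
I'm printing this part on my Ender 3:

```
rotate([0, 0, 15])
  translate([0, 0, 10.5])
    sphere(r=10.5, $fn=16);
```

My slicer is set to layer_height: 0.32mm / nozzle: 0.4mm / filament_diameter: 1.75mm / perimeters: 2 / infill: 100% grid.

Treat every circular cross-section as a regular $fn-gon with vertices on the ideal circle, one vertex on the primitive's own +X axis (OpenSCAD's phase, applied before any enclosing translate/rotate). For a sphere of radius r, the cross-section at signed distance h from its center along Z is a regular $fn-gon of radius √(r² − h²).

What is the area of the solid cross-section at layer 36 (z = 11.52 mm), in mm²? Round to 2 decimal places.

At z = 11.52 mm: the r=10.5 sphere contributes a regular 16-gon of circumradius √(10.5²−1.02²) = 10.450 (area = (16/2)·10.450²·sin(360°/16) = 334.34 mm²); (whole slice rotated 15° about Z — lengths, areas and connectivity unchanged). Overall, the cross-section is a single solid region. Net area = 334.34 mm².

334.34 mm²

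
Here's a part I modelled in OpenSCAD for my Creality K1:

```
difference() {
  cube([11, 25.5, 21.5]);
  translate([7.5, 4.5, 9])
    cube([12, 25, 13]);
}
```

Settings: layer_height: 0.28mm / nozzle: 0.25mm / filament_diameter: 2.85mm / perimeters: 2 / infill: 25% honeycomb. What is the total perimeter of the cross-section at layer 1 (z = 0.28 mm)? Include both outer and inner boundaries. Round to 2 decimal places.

73.00 mm

At z = 0.28 mm: the cube (footprint 11×25.5) is included at this height (perimeter 73.00 mm); the cube at (7.5, 4.5) is absent (z outside [9, 22]); After the difference (first − rest): none of the subtracted shapes is present at this height, so the 11×25.5 cube is unchanged — boundary = 73.00 mm. Overall, the cross-section is a single solid region. Total boundary length (outer) = 73.00 mm.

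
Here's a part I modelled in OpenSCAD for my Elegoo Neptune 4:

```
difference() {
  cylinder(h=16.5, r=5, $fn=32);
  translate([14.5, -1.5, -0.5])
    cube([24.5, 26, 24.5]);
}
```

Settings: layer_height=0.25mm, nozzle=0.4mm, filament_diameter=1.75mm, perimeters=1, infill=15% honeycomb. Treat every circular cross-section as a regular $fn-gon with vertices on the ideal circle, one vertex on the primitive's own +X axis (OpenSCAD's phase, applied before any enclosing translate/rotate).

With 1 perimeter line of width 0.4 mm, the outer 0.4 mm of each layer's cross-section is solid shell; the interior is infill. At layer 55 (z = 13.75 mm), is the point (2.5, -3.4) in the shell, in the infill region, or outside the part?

At z = 13.75 mm: the r=5 cylinder gives a regular 32-gon of circumradius 5 (constant along its height); the 24.5×26 cube at (14.5, -1.5) contributes its full rectangle; Subtracting the remaining from the first: starting from the r=5 cylinder, the 24.5×26 cube at (14.5, -1.5) misses the remaining region (no effect) — 1 connected region. Overall, the cross-section is a single solid region. The nearest boundary edge runs (3.54, -3.54)→(2.78, -4.16); distance from the point to it = 0.76 mm. The point is inside the cross-section and 0.76 mm from the nearest boundary — more than the 0.4 mm shell width (1 × 0.4), so it's in the infill interior.

infill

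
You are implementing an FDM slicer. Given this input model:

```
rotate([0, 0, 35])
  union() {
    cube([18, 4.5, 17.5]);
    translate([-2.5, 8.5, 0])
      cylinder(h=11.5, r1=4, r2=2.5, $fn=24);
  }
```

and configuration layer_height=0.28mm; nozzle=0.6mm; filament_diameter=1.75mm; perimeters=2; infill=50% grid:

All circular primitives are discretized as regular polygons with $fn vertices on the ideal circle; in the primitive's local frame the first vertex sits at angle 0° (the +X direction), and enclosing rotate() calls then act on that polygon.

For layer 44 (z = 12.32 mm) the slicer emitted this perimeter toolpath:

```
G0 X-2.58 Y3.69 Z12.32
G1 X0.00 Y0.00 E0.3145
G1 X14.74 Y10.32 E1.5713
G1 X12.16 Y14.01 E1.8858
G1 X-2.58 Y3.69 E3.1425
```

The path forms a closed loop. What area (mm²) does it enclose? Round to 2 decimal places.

Apply the shoelace formula to the sequence of (X, Y) vertices; enclosed area = 81.02 mm².

81.02 mm²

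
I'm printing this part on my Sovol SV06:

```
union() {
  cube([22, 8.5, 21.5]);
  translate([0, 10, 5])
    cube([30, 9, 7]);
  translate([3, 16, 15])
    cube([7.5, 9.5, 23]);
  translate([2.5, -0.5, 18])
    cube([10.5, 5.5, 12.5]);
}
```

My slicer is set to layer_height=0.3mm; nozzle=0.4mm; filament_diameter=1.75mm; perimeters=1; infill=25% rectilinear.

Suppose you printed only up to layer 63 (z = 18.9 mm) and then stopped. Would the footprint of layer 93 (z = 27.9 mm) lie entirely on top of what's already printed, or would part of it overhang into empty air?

Compare the two slices. At z = 18.9: the cube (footprint 22×8.5) is included at this height (area 187.00 mm²); the cube at (0, 10) is not intersected at this z (z outside [5, 12]); the cube at (3, 16) (footprint 7.5×9.5) is included at this height (area 71.25 mm²); the 10.5×5.5 cube at (2.5, -0.5) contributes its full rectangle (area 57.75 mm²); Merging all regions: the regions partially overlap — summed areas 316.00 mm² minus the doubly-counted overlap 52.50 mm² gives 263.50 mm² — area = 263.50 mm². At z = 27.9: the cube is absent (z outside [0, 21.5]); the cube at (0, 10) does not reach this height (z outside [5, 12]); the cube at (3, 16) is present — its section is the full 7.5×9.5 rectangle (area 71.25 mm²); the cube at (2.5, -0.5) is present — its section is the full 10.5×5.5 rectangle (area 57.75 mm²); Taking the union: the 2 present regions are separate (no shared area or edge), so areas and boundary lengths simply add and each stays a separate island — area = 129.00 mm². Checking containment: the cross-section at z = 27.9 is a subset of the cross-section at z = 18.9.

entirely on top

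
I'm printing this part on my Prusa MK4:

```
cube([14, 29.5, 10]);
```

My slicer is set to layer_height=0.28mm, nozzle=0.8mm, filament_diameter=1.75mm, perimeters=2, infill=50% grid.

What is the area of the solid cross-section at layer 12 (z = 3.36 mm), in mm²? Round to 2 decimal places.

413.00 mm²

At z = 3.36 mm: the 14×29.5 cube contributes its full rectangle (area 413.00 mm²). Overall, the cross-section is a single solid region. Net area = 413.00 mm².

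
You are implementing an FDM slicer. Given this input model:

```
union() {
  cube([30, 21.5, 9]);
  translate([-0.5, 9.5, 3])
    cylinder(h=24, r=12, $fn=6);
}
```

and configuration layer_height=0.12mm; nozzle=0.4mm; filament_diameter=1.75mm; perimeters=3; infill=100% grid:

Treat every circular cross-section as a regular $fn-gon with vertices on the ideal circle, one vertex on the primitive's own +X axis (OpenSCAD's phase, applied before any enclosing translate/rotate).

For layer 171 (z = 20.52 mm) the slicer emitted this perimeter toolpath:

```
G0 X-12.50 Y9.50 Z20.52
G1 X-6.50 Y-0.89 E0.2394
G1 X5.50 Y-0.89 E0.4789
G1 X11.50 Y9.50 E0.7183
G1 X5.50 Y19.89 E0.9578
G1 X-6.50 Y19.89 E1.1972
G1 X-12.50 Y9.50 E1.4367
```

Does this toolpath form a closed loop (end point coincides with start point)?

Start point (G0): (-12.50, 9.50). End point (last G1): the path returns to the start — closed.

yes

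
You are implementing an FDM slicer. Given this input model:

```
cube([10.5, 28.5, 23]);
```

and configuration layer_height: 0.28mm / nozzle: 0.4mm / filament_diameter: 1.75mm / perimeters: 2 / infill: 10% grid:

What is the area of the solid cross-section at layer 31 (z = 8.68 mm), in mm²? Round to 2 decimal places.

At z = 8.68 mm: the cube (footprint 10.5×28.5) is included at this height (area 299.25 mm²). Overall, the cross-section is a single solid region. Net area = 299.25 mm².

299.25 mm²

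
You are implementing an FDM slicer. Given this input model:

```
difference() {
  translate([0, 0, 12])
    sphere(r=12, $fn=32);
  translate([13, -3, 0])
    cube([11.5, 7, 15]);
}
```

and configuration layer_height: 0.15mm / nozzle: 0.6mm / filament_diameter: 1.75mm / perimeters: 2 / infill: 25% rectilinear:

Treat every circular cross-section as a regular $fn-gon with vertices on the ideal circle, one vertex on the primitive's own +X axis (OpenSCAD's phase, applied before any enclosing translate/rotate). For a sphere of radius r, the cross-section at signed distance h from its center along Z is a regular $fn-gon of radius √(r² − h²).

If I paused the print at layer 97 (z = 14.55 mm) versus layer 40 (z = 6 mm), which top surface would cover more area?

Layer 97 (z = 14.55): the sphere: section is a regular 32-gon, circumradius = √(r²−h²) = √(12²−2.55²) = 11.726 (area = (32/2)·11.726²·sin(360°/32) = 429.19 mm²); the cube at (13, -3) is present — its section is the full 11.5×7 rectangle (area 80.50 mm²); Subtracting the remaining from the first: starting from the r=12 sphere (429.19 mm²), the 11.5×7 cube at (13, -3) misses the remaining region (no effect) — area = 429.19 mm². So its area = 429.19 mm². Layer 40 (z = 6): the sphere: section is a regular 32-gon, circumradius = √(r²−h²) = √(12²−6²) = 10.392 (area = (32/2)·10.392²·sin(360°/32) = 337.12 mm²); the cube at (13, -3) (footprint 11.5×7) is included at this height (area 80.50 mm²); After the difference (first − rest): starting from the r=12 sphere (337.12 mm²), the 11.5×7 cube at (13, -3) misses the remaining region (no effect) — area = 337.12 mm². So its area = 337.12 mm². Layer 97 is larger (429.19 vs 337.12 mm²).

layer 97 (z = 14.55 mm)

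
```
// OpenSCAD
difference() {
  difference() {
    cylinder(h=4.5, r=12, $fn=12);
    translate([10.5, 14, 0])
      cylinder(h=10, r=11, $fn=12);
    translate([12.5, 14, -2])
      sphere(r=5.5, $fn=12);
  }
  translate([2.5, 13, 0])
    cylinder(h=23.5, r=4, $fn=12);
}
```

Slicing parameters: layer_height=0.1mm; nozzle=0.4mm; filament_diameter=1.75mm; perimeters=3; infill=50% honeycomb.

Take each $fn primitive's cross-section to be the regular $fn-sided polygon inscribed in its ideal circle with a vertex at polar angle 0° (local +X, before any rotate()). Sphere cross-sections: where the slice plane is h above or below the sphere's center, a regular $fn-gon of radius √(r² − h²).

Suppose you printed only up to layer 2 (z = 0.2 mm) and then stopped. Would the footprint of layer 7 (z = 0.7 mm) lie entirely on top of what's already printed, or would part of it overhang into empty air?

entirely on top

Compare the two slices. At z = 0.2: the r=12 cylinder contributes a regular 12-gon of circumradius 12 (area = (12/2)·12.000²·sin(360°/12) = 432.00 mm²); the cylinder at (10.5, 14): section is a regular 12-gon, circumradius r=11 (area = (12/2)·11.000²·sin(360°/12) = 363.00 mm²); the sphere at (12.5, 14): section is a regular 12-gon, circumradius = √(r²−h²) = √(5.5²−2.2²) = 5.041 (area = (12/2)·5.041²·sin(360°/12) = 76.23 mm²); After the difference (first − rest): starting from the r=12 cylinder (432.00 mm²), the r=11 cylinder at (10.5, 14) partially overlaps it — only the 47.93 mm² overlap (of its 363.00 mm²) is removed, clipping the outline; the r=5.5 sphere at (12.5, 14) misses the remaining region (no effect) — area = 384.07 mm²; the r=4 cylinder at (2.5, 13) gives a regular 12-gon of circumradius 4 (constant along its height) (area = (12/2)·4.000²·sin(360°/12) = 48.00 mm²); Subtracting the remaining from the first: starting from the result so far (384.07 mm²), the r=4 cylinder at (2.5, 13) partially overlaps it — only the 2.16 mm² overlap (of its 48.00 mm²) is removed, clipping the outline — area = 381.91 mm². At z = 0.7: the r=12 cylinder gives a regular 12-gon of circumradius 12 (constant along its height) (area = (12/2)·12.000²·sin(360°/12) = 432.00 mm²); the cylinder at (10.5, 14): section is a regular 12-gon, circumradius r=11 (area = (12/2)·11.000²·sin(360°/12) = 363.00 mm²); the r=5.5 sphere at (12.5, 14) slices to a regular 12-gon of circumradius 4.792 (√(r²−h²) with h=2.7 from center) (area = (12/2)·4.792²·sin(360°/12) = 68.88 mm²); Subtracting the remaining from the first: starting from the r=12 cylinder (432.00 mm²), the r=11 cylinder at (10.5, 14) partially overlaps it — only the 47.93 mm² overlap (of its 363.00 mm²) is removed, clipping the outline; the r=5.5 sphere at (12.5, 14) misses the remaining region (no effect) — area = 384.07 mm²; the cylinder at (2.5, 13): section is a regular 12-gon, circumradius r=4 (area = (12/2)·4.000²·sin(360°/12) = 48.00 mm²); After the difference (first − rest): starting from the result so far (384.07 mm²), the r=4 cylinder at (2.5, 13) partially overlaps it — only the 2.16 mm² overlap (of its 48.00 mm²) is removed, clipping the outline — area = 381.91 mm². Checking containment: the cross-section at z = 0.7 is a subset of the cross-section at z = 0.2.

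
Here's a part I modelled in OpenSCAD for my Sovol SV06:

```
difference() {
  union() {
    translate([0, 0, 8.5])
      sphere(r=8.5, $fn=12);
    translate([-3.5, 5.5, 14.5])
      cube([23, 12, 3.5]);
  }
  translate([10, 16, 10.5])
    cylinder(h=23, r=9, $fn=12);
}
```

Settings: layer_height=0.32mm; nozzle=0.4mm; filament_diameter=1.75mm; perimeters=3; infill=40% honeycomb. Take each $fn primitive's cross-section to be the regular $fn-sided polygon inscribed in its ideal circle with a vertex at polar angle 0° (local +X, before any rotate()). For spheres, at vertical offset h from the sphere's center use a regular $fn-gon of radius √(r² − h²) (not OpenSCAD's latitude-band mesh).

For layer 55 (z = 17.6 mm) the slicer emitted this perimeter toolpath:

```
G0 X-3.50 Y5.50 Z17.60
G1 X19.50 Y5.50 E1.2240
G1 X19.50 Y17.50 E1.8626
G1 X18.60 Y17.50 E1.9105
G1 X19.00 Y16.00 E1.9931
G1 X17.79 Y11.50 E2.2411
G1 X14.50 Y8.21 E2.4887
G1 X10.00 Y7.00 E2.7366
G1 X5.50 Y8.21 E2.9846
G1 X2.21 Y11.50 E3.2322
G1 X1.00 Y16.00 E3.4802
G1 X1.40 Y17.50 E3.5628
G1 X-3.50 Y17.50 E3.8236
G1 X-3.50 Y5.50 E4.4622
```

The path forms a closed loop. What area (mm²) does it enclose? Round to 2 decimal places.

128.17 mm²

Apply the shoelace formula to the sequence of (X, Y) vertices; enclosed area = 128.17 mm².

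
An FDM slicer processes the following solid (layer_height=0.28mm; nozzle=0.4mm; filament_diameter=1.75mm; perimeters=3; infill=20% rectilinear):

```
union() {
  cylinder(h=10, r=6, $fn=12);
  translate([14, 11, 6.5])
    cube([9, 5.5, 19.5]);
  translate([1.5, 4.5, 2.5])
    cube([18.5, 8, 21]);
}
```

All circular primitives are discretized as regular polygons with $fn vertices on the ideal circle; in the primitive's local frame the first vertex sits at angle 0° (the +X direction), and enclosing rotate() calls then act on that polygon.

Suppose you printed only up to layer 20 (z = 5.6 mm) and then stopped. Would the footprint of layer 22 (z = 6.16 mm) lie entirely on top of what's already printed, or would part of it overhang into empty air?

entirely on top

Compare the two slices. At z = 5.6: the cylinder: section is a regular 12-gon, circumradius r=6 (area = (12/2)·6.000²·sin(360°/12) = 108.00 mm²); the cube at (14, 11) is absent (z outside [6.5, 26]); the cube at (1.5, 4.5) (footprint 18.5×8) is included at this height (area 148.00 mm²); Merging all regions: the regions partially overlap — summed areas 256.00 mm² minus the doubly-counted overlap 1.59 mm² gives 254.41 mm² — area = 254.41 mm². At z = 6.16: the r=6 cylinder gives a regular 12-gon of circumradius 6 (constant along its height) (area = (12/2)·6.000²·sin(360°/12) = 108.00 mm²); the cube at (14, 11) is absent (z outside [6.5, 26]); the 18.5×8 cube at (1.5, 4.5) contributes its full rectangle (area 148.00 mm²); Taking the union: the regions partially overlap — summed areas 256.00 mm² minus the doubly-counted overlap 1.59 mm² gives 254.41 mm² — area = 254.41 mm². Checking containment: the cross-section at z = 6.16 is a subset of the cross-section at z = 5.6.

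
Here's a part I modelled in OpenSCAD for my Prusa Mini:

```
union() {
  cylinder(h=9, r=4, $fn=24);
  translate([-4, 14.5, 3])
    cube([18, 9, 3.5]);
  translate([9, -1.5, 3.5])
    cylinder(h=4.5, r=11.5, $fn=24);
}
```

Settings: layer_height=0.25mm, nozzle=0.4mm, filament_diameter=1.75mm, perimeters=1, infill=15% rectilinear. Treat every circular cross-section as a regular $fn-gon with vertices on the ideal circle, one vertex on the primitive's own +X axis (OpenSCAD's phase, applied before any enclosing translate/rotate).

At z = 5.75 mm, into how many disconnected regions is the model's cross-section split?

2

At z = 5.75 mm: the r=4 cylinder contributes a regular 24-gon of circumradius 4; the cube at (-4, 14.5) (footprint 18×9) is included at this height; the r=11.5 cylinder at (9, -1.5) contributes a regular 24-gon of circumradius 11.5; Taking the union: the regions partially overlap (shared area 40.93 mm²), so overlapping operands fuse into one piece — 2 connected regions. The result has 2 disconnected regions.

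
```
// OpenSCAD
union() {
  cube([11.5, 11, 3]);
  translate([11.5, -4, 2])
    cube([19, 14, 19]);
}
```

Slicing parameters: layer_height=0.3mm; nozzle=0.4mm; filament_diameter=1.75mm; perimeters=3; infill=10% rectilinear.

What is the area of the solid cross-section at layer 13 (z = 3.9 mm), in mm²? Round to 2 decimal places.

266.00 mm²

At z = 3.9 mm: the cube does not reach this height (z outside [0, 3]); the cube at (11.5, -4) is present — its section is the full 19×14 rectangle (area 266.00 mm²); Taking the union: only the 19×14 cube at (11.5, -4) is present, so the union is just that shape — area = 266.00 mm². Overall, the cross-section is a single solid region. Net area = 266.00 mm².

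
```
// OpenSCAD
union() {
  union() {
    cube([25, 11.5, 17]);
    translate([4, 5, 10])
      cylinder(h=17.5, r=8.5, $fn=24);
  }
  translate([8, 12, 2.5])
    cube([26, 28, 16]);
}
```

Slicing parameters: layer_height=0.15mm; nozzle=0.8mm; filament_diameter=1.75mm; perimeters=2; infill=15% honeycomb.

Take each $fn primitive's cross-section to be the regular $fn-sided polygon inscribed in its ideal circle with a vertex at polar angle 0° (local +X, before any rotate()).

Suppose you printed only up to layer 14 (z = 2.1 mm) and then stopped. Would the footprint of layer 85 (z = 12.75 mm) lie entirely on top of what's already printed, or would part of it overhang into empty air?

Compare the two slices. At z = 2.1: the cube (footprint 25×11.5) is included at this height (area 287.50 mm²); the cylinder at (4, 5) is absent (z outside [10, 27.5]); Taking the union: only the 25×11.5 cube is present, so the union is just that shape — area = 287.50 mm²; the cube at (8, 12) is not intersected at this z (z outside [2.5, 18.5]); Combining (union): only the result so far is present, so the union is just that shape — area = 287.50 mm². At z = 12.75: the 25×11.5 cube contributes its full rectangle (area 287.50 mm²); the cylinder at (4, 5): section is a regular 24-gon, circumradius r=8.5 (area = (24/2)·8.500²·sin(360°/24) = 224.40 mm²); Merging all regions: the regions partially overlap — summed areas 511.90 mm² minus the doubly-counted overlap 134.55 mm² gives 377.35 mm² — area = 377.35 mm²; the cube at (8, 12) is present — its section is the full 26×28 rectangle (area 728.00 mm²); Combining (union): the regions partially overlap — summed areas 1105.35 mm² minus the doubly-counted overlap 0.19 mm² gives 1105.16 mm² — area = 1105.16 mm². Checking containment: at z = 12.75 the cross-section extends beyond the z = 2.1 cross-section by about 817.66 mm².

part overhangs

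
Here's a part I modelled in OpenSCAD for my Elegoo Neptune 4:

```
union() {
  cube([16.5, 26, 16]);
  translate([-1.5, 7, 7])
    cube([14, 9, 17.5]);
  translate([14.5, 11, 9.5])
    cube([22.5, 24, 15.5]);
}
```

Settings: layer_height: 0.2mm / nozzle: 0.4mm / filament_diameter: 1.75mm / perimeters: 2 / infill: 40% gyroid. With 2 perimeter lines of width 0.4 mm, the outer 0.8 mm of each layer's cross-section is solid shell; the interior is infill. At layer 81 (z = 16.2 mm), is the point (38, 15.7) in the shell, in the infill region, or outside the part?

At z = 16.2 mm: the cube does not reach this height (z outside [0, 16]); the cube at (-1.5, 7) is present — its section is the full 14×9 rectangle; the cube at (14.5, 11) (footprint 22.5×24) is included at this height; Merging all regions: the 2 present regions are separate (no shared area or edge), so areas and boundary lengths simply add and each stays a separate island — 2 connected regions. Overall, the cross-section has 2 separate islands. The nearest boundary edge runs (37.00, 35.00)→(37.00, 11.00); distance from the point to it = 1.00 mm. The point is not inside any of the regions above, so it lies outside the cross-section (1.00 mm from the nearest boundary).

outside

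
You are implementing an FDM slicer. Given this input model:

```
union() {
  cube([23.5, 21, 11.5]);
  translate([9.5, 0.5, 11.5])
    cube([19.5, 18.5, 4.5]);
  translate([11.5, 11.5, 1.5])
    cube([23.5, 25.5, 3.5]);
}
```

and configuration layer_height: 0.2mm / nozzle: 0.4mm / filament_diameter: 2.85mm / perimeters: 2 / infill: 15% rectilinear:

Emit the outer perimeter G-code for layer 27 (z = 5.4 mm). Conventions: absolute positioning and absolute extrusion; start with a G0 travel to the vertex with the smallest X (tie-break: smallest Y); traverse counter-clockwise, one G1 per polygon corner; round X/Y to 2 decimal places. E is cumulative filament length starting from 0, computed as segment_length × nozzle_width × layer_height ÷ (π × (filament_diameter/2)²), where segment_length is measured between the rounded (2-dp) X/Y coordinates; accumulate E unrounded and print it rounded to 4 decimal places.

At z = 5.4 mm: the 23.5×21 cube contributes its full rectangle; the cube at (9.5, 0.5) is absent (z outside [11.5, 16]); the cube at (11.5, 11.5) is not intersected at this z (z outside [1.5, 5]); Merging all regions: only the 23.5×21 cube is present, so the union is just that shape — 1 connected region. The outline is a single polygon with 4 vertices. Extrusion per mm of travel: 0.4 × 0.2 / (π × 1.425²) = 0.012540. Accumulating E over each segment gives final E = 1.1161.

G0 X0.00 Y0.00 Z5.40
G1 X23.50 Y0.00 E0.2947
G1 X23.50 Y21.00 E0.5580
G1 X0.00 Y21.00 E0.8527
G1 X0.00 Y0.00 E1.1161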